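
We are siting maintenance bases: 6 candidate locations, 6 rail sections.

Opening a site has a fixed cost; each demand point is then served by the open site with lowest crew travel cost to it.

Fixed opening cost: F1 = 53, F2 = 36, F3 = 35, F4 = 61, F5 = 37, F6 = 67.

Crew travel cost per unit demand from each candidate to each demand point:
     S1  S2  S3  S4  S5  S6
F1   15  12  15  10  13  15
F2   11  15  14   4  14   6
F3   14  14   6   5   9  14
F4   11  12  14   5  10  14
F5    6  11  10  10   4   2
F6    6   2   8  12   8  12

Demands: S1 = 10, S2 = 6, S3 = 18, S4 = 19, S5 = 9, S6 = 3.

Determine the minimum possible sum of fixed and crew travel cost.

Open {F3, F5}: assign each demand point to its cheapest open site.
  S1→F5 10×6=60, S2→F5 6×11=66, S3→F3 18×6=108, S4→F3 19×5=95, S5→F5 9×4=36, S6→F5 3×2=6
  crew travel cost 371, fixed 72 → total 443.
Compare {F3, F5, F6}: crew travel cost 317 + fixed 139 = 456.
Compare {F2, F3, F5}: crew travel cost 352 + fixed 108 = 460.
Compare {F2, F3, F5, F6}: crew travel cost 298 + fixed 175 = 473.
All other subsets cost ≥ 456. Minimum total cost: 443.

443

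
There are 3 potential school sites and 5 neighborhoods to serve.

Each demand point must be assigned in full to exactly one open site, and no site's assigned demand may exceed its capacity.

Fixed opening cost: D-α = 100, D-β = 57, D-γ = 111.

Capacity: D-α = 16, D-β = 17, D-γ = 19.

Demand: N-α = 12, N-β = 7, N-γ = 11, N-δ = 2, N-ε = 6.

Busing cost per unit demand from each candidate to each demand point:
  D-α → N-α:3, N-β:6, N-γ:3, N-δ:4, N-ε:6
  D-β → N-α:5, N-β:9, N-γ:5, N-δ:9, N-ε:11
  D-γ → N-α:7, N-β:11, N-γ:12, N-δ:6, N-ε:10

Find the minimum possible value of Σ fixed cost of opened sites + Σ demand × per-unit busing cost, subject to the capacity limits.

Open {D-α, D-β, D-γ}; cheapest assignment that respects the capacities:
  D-α (cap 16, load 15): N-β, N-δ, N-ε — cost 7×6 + 2×4 + 6×6 = 86
  D-β (cap 17, load 11): N-γ — cost 11×5 = 55
  D-γ (cap 19, load 12): N-α — cost 12×7 = 84
  Shipping 225, fixed 268 → total 493.
  Any other capacity-feasible assignment to {D-α, D-β, D-γ} ships for at least 225.
Total demand is 38 and no other set of sites has combined capacity ≥ 38, so {D-α, D-β, D-γ} is the only feasible choice of open sites. Minimum: 493.

493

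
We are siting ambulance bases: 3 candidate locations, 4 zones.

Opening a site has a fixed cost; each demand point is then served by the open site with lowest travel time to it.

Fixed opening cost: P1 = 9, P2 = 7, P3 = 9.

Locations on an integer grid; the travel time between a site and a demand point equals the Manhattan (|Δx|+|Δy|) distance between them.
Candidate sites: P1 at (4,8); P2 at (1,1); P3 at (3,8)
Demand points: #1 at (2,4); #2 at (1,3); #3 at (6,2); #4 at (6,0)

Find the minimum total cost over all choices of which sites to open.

25

Open {P2}: assign each demand point to its cheapest open site.
  #1→P2 4, #2→P2 2, #3→P2 6, #4→P2 6
  travel time 18, fixed 7 → total 25.
Compare {P1, P2}: travel time 18 + fixed 16 = 34.
Compare {P2, P3}: travel time 18 + fixed 16 = 34.
Compare {P1}: travel time 32 + fixed 9 = 41.
All other subsets cost ≥ 34. Minimum total cost: 25.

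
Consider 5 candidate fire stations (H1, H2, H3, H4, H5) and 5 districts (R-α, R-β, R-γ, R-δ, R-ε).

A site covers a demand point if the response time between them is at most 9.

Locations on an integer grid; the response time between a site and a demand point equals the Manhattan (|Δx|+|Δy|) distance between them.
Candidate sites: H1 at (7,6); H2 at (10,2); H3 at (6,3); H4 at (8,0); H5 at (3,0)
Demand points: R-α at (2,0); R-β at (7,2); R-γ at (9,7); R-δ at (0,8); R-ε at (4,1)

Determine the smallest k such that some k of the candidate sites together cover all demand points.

Coverage sets (demand points within 9 of each site):
  H1: {R-β, R-γ, R-δ, R-ε}
  H2: {R-β, R-γ, R-ε}
  H3: {R-α, R-β, R-γ, R-ε}
  H4: {R-α, R-β, R-γ, R-ε}
  H5: {R-α, R-β, R-ε}
No single site covers all 5 demand points.
But {H1, H3} covers everything, so the minimum is 2.

2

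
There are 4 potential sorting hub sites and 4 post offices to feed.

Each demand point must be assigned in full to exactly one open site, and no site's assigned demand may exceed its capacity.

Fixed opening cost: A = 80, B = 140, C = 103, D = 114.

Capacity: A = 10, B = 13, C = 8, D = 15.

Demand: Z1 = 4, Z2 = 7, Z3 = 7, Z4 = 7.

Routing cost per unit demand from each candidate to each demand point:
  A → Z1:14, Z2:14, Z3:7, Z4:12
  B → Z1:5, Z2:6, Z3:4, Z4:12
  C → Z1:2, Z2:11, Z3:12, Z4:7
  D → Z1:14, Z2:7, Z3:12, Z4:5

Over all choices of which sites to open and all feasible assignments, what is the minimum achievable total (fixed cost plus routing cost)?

386

Open {B, D}; cheapest assignment that respects the capacities:
  B (cap 13, load 11): Z1, Z3 — cost 4×5 + 7×4 = 48
  D (cap 15, load 14): Z2, Z4 — cost 7×7 + 7×5 = 84
  Shipping 132, fixed 254 → total 386.
  Any other capacity-feasible assignment to {B, D} ships for at least 132.
Compare {A, C, D}: its best feasible assignment gives total 438.
Compare {A, B, D}: its best feasible assignment gives total 466.
Every other set of open sites that can feasibly serve all demand totals ≥ 438 even under its best assignment. Minimum: 386.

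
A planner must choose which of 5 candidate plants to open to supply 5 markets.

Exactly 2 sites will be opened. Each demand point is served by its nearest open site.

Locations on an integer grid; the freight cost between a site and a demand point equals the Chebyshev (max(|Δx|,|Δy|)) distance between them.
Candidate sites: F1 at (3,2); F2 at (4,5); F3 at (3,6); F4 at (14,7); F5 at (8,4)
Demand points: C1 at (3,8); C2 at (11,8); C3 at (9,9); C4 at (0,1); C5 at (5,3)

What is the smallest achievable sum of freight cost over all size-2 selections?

Open {F2, F4}.
  C1→F2 3, C2→F4 3, C3→F2 5, C4→F2 4, C5→F2 2  ⇒ total 17.
Compare {F2, F5}: total 18.
Compare {F3, F4}: total 18.
No size-2 selection does better; minimum is 17.

17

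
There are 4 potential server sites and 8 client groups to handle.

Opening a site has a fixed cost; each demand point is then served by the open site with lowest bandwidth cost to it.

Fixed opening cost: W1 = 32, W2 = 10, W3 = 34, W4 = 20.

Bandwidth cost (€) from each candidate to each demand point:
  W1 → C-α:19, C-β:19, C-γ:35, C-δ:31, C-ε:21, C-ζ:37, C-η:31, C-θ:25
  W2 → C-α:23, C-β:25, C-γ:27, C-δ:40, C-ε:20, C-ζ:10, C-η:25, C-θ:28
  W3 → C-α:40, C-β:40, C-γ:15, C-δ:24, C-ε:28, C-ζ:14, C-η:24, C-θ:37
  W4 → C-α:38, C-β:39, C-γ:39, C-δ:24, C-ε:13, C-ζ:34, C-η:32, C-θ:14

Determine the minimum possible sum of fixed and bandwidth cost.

Open {W2, W4}: assign each demand point to its cheapest open site.
  C-α→W2 23, C-β→W2 25, C-γ→W2 27, C-δ→W4 24, C-ε→W4 13, C-ζ→W2 10, C-η→W2 25, C-θ→W4 14
  bandwidth cost 161, fixed 30 → total 191.
Compare {W2}: bandwidth cost 198 + fixed 10 = 208.
Compare {W2, W3, W4}: bandwidth cost 148 + fixed 64 = 212.
Compare {W2, W3}: bandwidth cost 169 + fixed 44 = 213.
All other subsets cost ≥ 208. Minimum total cost: 191.

191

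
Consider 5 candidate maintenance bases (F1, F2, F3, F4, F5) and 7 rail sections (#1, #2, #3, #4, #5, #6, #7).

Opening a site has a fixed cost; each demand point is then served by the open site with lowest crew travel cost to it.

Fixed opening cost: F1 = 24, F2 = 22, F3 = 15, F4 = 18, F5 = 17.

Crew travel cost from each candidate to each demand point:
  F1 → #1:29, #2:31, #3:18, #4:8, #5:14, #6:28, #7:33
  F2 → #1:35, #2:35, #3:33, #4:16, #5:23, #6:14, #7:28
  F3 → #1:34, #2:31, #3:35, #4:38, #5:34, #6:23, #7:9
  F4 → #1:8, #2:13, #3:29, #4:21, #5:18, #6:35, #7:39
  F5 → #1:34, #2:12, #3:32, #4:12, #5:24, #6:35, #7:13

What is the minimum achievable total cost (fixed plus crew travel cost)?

150

Open {F1, F3, F4}: assign each demand point to its cheapest open site.
  #1→F4 8, #2→F4 13, #3→F1 18, #4→F1 8, #5→F1 14, #6→F3 23, #7→F3 9
  crew travel cost 93, fixed 57 → total 150.
Compare {F3, F4}: crew travel cost 121 + fixed 33 = 154.
Compare {F1, F4, F5}: crew travel cost 101 + fixed 59 = 160.
Compare {F3, F4, F5}: crew travel cost 111 + fixed 50 = 161.
All other subsets cost ≥ 154. Minimum total cost: 150.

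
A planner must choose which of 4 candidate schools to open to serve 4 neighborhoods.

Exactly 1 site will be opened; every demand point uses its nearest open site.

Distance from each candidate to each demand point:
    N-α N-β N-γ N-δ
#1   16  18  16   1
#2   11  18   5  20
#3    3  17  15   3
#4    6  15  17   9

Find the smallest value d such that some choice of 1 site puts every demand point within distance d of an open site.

17

Open {#3}.
  Farthest demand point is N-β at distance 17 (to #3); all others are ≤ 17.
With {#4} the worst case is 17.
With {#1} the worst case is 18.
No size-1 selection achieves below 17.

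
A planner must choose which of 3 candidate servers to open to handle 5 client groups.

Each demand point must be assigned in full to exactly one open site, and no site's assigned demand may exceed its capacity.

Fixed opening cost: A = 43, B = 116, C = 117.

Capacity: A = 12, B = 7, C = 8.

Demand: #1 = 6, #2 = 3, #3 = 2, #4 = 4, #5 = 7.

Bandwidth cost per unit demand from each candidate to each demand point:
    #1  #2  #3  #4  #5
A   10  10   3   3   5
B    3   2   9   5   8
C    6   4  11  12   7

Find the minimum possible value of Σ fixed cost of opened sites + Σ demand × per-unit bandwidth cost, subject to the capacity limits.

Open {A, B, C}; cheapest assignment that respects the capacities:
  A (cap 12, load 11): #4, #5 — cost 4×3 + 7×5 = 47
  B (cap 7, load 6): #1 — cost 6×3 = 18
  C (cap 8, load 5): #2, #3 — cost 3×4 + 2×11 = 34
  Shipping 99, fixed 276 → total 375.
  Any other capacity-feasible assignment to {A, B, C} ships for at least 99.
Total demand is 22 and no other set of sites has combined capacity ≥ 22, so {A, B, C} is the only feasible choice of open sites. Minimum: 375.

375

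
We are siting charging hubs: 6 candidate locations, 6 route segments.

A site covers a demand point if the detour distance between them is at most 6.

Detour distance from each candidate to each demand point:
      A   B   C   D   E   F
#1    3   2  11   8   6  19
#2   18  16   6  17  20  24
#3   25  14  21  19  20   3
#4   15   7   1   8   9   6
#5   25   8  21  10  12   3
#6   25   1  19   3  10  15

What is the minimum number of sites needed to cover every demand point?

Coverage sets (demand points within 6 of each site):
  #1: {A, B, E}
  #2: {C}
  #3: {F}
  #4: {C, F}
  #5: {F}
  #6: {B, D}
No 2 sites suffice: every size-2 union leaves at least one demand point uncovered.
But {#1, #4, #6} covers everything, so the minimum is 3.

3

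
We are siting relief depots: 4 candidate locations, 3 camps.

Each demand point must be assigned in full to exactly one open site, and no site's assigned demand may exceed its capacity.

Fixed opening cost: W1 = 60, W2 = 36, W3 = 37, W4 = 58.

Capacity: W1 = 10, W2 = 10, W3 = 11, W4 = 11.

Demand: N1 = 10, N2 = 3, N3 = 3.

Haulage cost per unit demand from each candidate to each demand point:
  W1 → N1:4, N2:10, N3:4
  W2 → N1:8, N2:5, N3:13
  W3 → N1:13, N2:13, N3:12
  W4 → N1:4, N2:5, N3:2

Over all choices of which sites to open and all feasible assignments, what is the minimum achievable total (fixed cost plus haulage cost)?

Open {W1, W4}; cheapest assignment that respects the capacities:
  W1 (cap 10, load 10): N1 — cost 10×4 = 40
  W4 (cap 11, load 6): N2, N3 — cost 3×5 + 3×2 = 21
  Shipping 61, fixed 118 → total 179.
  Any other capacity-feasible assignment to {W1, W4} ships for at least 61.
Compare {W2, W4}: its best feasible assignment gives total 188.
Compare {W1, W2}: its best feasible assignment gives total 190.
Every other set of open sites that can feasibly serve all demand totals ≥ 188 even under its best assignment. Minimum: 179.

179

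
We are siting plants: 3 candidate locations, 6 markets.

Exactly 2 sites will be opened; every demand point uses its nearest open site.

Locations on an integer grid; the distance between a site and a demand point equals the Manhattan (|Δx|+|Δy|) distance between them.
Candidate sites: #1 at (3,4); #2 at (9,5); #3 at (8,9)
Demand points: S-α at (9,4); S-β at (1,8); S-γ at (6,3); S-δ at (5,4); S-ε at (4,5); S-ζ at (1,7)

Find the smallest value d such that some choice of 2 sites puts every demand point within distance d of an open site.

6

Open {#1, #2}.
  Farthest demand point is S-β at distance 6 (to #1); all others are ≤ 6.
With {#1, #3} the worst case is 6.
With {#2, #3} the worst case is 9.
No size-2 selection achieves below 6.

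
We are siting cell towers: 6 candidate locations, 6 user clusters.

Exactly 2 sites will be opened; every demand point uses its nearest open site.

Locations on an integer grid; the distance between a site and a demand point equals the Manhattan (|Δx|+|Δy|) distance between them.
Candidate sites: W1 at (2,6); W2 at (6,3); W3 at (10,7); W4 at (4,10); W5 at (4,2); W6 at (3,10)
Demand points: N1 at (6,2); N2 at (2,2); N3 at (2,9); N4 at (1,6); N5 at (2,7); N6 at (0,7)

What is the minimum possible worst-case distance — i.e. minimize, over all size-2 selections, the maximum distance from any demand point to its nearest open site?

3

Open {W1, W5}.
  Farthest demand point is N3 at distance 3 (to W1); all others are ≤ 3.
With {W1, W2} the worst case is 4.
With {W2, W6} the worst case is 6.
No size-2 selection achieves below 3.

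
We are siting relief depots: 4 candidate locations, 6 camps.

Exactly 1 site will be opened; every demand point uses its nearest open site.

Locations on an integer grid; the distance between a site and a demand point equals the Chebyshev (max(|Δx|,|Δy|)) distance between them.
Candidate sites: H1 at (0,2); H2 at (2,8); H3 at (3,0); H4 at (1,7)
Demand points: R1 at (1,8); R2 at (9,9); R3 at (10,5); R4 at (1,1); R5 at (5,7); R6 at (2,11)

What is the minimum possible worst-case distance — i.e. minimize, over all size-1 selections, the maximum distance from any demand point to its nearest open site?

Open {H2}.
  Farthest demand point is R3 at distance 8 (to H2); all others are ≤ 8.
With {H4} the worst case is 9.
With {H1} the worst case is 10.
No size-1 selection achieves below 8.

8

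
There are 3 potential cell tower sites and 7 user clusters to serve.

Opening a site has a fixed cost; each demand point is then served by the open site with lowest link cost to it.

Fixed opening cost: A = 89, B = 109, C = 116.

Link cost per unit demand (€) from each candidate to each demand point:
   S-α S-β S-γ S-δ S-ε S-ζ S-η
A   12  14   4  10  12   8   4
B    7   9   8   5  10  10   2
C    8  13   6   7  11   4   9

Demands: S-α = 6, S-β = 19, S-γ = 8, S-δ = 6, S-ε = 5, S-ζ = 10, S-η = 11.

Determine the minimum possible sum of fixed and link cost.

Open {B}: assign each demand point to its cheapest open site.
  S-α→B 6×7=42, S-β→B 19×9=171, S-γ→B 8×8=64, S-δ→B 6×5=30, S-ε→B 5×10=50, S-ζ→B 10×10=100, S-η→B 11×2=22
  link cost 479, fixed 109 → total 588.
Compare {A, B}: link cost 427 + fixed 198 = 625.
Compare {B, C}: link cost 403 + fixed 225 = 628.
Compare {C}: link cost 579 + fixed 116 = 695.
All other subsets cost ≥ 625. Minimum total cost: 588.

588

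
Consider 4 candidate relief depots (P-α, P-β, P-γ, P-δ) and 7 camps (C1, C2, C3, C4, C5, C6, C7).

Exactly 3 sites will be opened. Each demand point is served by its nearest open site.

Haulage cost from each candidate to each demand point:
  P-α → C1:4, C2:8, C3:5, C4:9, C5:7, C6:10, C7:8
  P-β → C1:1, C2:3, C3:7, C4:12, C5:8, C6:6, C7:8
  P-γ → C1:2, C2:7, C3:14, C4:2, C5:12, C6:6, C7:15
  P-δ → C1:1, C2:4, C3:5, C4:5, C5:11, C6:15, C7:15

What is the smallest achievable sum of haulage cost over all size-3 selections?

32

Open {P-α, P-β, P-γ}.
  C1→P-β 1, C2→P-β 3, C3→P-α 5, C4→P-γ 2, C5→P-α 7, C6→P-β 6, C7→P-α 8  ⇒ total 32.
Compare {P-α, P-γ, P-δ}: total 33.
Compare {P-β, P-γ, P-δ}: total 33.
No size-3 selection does better; minimum is 32.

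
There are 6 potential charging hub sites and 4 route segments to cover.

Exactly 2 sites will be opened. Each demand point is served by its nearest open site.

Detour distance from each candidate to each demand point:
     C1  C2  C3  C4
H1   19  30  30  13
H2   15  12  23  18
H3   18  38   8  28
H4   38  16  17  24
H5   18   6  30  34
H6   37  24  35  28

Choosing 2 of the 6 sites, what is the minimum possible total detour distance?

53

Open {H2, H3}.
  C1→H2 15, C2→H2 12, C3→H3 8, C4→H2 18  ⇒ total 53.
Compare {H3, H5}: total 60.
Compare {H2, H4}: total 62.
No size-2 selection does better; minimum is 53.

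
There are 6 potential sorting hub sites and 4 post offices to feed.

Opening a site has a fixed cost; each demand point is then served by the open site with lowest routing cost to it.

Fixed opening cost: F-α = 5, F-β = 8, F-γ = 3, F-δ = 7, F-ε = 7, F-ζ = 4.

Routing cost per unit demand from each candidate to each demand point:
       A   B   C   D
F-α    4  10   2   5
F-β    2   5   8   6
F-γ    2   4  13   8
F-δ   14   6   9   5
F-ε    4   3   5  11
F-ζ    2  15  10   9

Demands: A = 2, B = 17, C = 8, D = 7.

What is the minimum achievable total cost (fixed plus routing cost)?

121

Open {F-α, F-γ, F-ε}: assign each demand point to its cheapest open site.
  A→F-γ 2×2=4, B→F-ε 17×3=51, C→F-α 8×2=16, D→F-α 7×5=35
  routing cost 106, fixed 15 → total 121.
Compare {F-α, F-ε}: routing cost 110 + fixed 12 = 122.
Compare {F-α, F-ε, F-ζ}: routing cost 106 + fixed 16 = 122.
Compare {F-α, F-γ, F-ε, F-ζ}: routing cost 106 + fixed 19 = 125.
All other subsets cost ≥ 122. Minimum total cost: 121.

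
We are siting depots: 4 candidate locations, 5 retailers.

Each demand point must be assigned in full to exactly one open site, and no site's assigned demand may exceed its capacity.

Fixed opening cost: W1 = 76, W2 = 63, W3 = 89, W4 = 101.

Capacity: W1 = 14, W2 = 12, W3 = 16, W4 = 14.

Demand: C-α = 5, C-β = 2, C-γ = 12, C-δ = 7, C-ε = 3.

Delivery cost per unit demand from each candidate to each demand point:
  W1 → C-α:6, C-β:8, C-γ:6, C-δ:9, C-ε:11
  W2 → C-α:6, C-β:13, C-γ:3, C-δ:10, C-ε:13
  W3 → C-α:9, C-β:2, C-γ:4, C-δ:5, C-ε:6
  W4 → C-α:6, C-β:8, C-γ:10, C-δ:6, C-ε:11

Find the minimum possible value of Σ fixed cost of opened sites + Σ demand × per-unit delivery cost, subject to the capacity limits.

Open {W1, W3}; cheapest assignment that respects the capacities:
  W1 (cap 14, load 14): C-α, C-β, C-δ — cost 5×6 + 2×8 + 7×9 = 109
  W3 (cap 16, load 15): C-γ, C-ε — cost 12×4 + 3×6 = 66
  Shipping 175, fixed 165 → total 340.
  Any other capacity-feasible assignment to {W1, W3} ships for at least 175.
Compare {W3, W4}: its best feasible assignment gives total 344.
Compare {W1, W2, W3}: its best feasible assignment gives total 351.
Every other set of open sites that can feasibly serve all demand totals ≥ 344 even under its best assignment. Minimum: 340.

340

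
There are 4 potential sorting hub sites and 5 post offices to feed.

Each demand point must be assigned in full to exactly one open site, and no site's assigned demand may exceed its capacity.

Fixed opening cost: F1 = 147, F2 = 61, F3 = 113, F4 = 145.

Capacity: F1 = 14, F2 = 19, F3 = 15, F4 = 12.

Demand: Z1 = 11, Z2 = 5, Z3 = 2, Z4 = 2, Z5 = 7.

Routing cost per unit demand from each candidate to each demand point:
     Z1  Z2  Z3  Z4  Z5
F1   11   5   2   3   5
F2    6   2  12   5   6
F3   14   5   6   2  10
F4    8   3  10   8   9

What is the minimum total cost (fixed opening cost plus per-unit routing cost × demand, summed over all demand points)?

323

Open {F2, F3}; cheapest assignment that respects the capacities:
  F2 (cap 19, load 18): Z1, Z5 — cost 11×6 + 7×6 = 108
  F3 (cap 15, load 9): Z2, Z3, Z4 — cost 5×5 + 2×6 + 2×2 = 41
  Shipping 149, fixed 174 → total 323.
  Any other capacity-feasible assignment to {F2, F3} ships for at least 149.
Compare {F1, F2}: its best feasible assignment gives total 329.
Compare {F2, F4}: its best feasible assignment gives total 365.
Every other set of open sites that can feasibly serve all demand totals ≥ 329 even under its best assignment. Minimum: 323.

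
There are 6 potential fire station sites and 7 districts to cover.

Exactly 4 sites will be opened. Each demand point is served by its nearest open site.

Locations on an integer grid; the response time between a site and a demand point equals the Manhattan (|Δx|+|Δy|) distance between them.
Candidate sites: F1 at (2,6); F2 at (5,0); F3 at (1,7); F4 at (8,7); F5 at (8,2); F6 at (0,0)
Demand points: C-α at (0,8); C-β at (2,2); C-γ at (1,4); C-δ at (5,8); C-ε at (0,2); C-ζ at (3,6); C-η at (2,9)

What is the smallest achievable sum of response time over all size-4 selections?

Open {F1, F3, F4, F6}.
  C-α→F3 2, C-β→F1 4, C-γ→F1 3, C-δ→F4 4, C-ε→F6 2, C-ζ→F1 1, C-η→F1 3  ⇒ total 19.
Compare {F1, F2, F3, F6}: total 20.
Compare {F1, F3, F5, F6}: total 20.
No size-4 selection does better; minimum is 19.

19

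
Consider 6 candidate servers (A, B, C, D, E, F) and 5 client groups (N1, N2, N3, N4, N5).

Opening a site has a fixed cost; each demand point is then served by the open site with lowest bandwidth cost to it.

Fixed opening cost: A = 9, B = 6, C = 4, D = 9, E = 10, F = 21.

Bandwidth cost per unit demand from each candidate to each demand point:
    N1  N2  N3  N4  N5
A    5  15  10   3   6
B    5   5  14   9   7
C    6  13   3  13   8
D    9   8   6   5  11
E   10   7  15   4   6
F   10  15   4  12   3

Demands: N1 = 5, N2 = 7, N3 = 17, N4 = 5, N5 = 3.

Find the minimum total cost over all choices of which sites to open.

Open {A, B, C}: assign each demand point to its cheapest open site.
  N1→A 5×5=25, N2→B 7×5=35, N3→C 17×3=51, N4→A 5×3=15, N5→A 3×6=18
  bandwidth cost 144, fixed 19 → total 163.
Compare {B, C, E}: bandwidth cost 149 + fixed 20 = 169.
Compare {A, B, C, D}: bandwidth cost 144 + fixed 28 = 172.
Compare {A, B, C, E}: bandwidth cost 144 + fixed 29 = 173.
All other subsets cost ≥ 169. Minimum total cost: 163.

163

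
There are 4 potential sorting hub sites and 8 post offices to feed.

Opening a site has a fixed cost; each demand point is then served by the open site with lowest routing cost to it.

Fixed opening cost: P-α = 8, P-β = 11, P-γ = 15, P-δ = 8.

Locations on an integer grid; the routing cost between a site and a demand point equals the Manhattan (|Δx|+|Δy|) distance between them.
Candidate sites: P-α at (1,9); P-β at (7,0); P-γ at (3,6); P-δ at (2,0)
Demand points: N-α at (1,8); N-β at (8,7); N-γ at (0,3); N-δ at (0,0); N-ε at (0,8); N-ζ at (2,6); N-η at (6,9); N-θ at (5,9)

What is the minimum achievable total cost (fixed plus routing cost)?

48

Open {P-α, P-δ}: assign each demand point to its cheapest open site.
  N-α→P-α 1, N-β→P-α 9, N-γ→P-δ 5, N-δ→P-δ 2, N-ε→P-α 2, N-ζ→P-α 4, N-η→P-α 5, N-θ→P-α 4
  routing cost 32, fixed 16 → total 48.
Compare {P-α}: routing cost 42 + fixed 8 = 50.
Compare {P-γ}: routing cost 42 + fixed 15 = 57.
Compare {P-α, P-β}: routing cost 38 + fixed 19 = 57.
All other subsets cost ≥ 50. Minimum total cost: 48.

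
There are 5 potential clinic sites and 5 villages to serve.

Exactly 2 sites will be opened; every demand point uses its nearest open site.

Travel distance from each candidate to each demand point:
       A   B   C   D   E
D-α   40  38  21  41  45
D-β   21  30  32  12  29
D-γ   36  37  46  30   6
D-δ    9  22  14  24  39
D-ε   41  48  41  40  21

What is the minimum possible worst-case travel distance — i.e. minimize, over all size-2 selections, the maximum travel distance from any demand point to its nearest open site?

Open {D-γ, D-δ}.
  Farthest demand point is D at travel distance 24 (to D-δ); all others are ≤ 24.
With {D-δ, D-ε} the worst case is 24.
With {D-β, D-δ} the worst case is 29.
No size-2 selection achieves below 24.

24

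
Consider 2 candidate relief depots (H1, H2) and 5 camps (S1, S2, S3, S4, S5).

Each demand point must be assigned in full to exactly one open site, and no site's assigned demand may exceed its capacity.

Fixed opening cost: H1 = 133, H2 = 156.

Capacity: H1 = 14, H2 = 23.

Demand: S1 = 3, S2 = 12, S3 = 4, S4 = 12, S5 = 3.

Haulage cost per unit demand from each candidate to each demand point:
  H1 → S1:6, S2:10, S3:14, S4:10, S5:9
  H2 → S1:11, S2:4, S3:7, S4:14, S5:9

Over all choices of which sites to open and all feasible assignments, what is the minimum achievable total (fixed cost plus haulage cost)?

Open {H1, H2}; cheapest assignment that respects the capacities:
  H1 (cap 14, load 12): S4 — cost 12×10 = 120
  H2 (cap 23, load 22): S1, S2, S3, S5 — cost 3×11 + 12×4 + 4×7 + 3×9 = 136
  Shipping 256, fixed 289 → total 545.
  Any other capacity-feasible assignment to {H1, H2} ships for at least 256.
Total demand is 34 and no other set of sites has combined capacity ≥ 34, so {H1, H2} is the only feasible choice of open sites. Minimum: 545.

545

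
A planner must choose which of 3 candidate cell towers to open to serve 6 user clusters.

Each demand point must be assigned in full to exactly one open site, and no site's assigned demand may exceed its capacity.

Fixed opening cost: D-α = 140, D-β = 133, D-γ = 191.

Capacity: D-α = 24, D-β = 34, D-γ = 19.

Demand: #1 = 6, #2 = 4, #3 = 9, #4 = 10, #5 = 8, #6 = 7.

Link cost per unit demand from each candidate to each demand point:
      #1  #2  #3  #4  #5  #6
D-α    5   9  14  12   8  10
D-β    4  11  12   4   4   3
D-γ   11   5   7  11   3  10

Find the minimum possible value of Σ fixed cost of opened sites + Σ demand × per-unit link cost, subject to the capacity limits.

Open {D-β, D-γ}; cheapest assignment that respects the capacities:
  D-β (cap 34, load 31): #1, #4, #5, #6 — cost 6×4 + 10×4 + 8×4 + 7×3 = 117
  D-γ (cap 19, load 13): #2, #3 — cost 4×5 + 9×7 = 83
  Shipping 200, fixed 324 → total 524.
  Any other capacity-feasible assignment to {D-β, D-γ} ships for at least 200.
Compare {D-α, D-β}: its best feasible assignment gives total 540.
Compare {D-α, D-β, D-γ}: its best feasible assignment gives total 664.
Every other set of open sites that can feasibly serve all demand totals ≥ 540 even under its best assignment. Minimum: 524.

524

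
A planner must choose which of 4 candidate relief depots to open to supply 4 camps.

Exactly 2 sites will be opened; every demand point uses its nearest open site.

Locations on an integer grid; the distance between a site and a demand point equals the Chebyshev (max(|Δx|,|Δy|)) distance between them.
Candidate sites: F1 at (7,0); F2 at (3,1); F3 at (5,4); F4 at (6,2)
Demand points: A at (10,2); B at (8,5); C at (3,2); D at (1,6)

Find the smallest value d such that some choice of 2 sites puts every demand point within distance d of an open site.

4

Open {F1, F3}.
  Farthest demand point is D at distance 4 (to F3); all others are ≤ 4.
With {F3, F4} the worst case is 4.
With {F1, F2} the worst case is 5.
No size-2 selection achieves below 4.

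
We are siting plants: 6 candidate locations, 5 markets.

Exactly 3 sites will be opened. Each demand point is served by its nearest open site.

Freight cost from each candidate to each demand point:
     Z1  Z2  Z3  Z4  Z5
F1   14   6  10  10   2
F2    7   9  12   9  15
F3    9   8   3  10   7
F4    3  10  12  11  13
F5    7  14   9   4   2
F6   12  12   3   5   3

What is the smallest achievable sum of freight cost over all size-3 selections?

19

Open {F1, F4, F6}.
  Z1→F4 3, Z2→F1 6, Z3→F6 3, Z4→F6 5, Z5→F1 2  ⇒ total 19.
Compare {F3, F4, F5}: total 20.
Compare {F1, F3, F5}: total 22.
No size-3 selection does better; minimum is 19.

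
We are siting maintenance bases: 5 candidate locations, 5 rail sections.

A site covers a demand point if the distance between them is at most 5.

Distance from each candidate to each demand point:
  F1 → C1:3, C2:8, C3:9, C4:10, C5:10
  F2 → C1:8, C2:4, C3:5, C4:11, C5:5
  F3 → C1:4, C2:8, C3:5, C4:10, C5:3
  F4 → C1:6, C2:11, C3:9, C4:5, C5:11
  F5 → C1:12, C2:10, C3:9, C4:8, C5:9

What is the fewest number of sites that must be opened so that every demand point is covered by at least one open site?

Coverage sets (demand points within 5 of each site):
  F1: {C1}
  F2: {C2, C3, C5}
  F3: {C1, C3, C5}
  F4: {C4}
  F5: {}
No 2 sites suffice: every size-2 union leaves at least one demand point uncovered.
But {F1, F2, F4} covers everything, so the minimum is 3.

3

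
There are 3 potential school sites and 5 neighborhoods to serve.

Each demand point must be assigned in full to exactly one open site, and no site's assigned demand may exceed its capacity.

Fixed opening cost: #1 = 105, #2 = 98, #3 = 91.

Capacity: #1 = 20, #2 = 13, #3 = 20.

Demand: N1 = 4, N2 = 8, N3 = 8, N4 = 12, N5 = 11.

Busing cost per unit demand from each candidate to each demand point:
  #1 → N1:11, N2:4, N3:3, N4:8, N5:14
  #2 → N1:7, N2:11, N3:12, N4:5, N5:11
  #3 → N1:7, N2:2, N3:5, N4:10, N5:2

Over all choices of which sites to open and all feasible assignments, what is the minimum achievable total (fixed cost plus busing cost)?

Open {#1, #2, #3}; cheapest assignment that respects the capacities:
  #1 (cap 20, load 12): N1, N3 — cost 4×11 + 8×3 = 68
  #2 (cap 13, load 12): N4 — cost 12×5 = 60
  #3 (cap 20, load 19): N2, N5 — cost 8×2 + 11×2 = 38
  Shipping 166, fixed 294 → total 460.
  Any other capacity-feasible assignment to {#1, #2, #3} ships for at least 166.
Total demand is 43 and no other set of sites has combined capacity ≥ 43, so {#1, #2, #3} is the only feasible choice of open sites. Minimum: 460.

460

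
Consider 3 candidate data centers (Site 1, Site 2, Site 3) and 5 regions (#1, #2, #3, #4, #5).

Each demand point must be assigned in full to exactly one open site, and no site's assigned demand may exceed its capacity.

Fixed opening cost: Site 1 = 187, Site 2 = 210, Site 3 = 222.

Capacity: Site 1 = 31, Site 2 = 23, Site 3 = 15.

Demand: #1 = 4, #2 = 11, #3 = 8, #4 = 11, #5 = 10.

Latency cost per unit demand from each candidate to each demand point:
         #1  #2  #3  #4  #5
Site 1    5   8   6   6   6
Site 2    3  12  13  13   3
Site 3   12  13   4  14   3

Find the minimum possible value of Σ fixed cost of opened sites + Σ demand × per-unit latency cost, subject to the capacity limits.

641

Open {Site 1, Site 2}; cheapest assignment that respects the capacities:
  Site 1 (cap 31, load 30): #2, #3, #4 — cost 11×8 + 8×6 + 11×6 = 202
  Site 2 (cap 23, load 14): #1, #5 — cost 4×3 + 10×3 = 42
  Shipping 244, fixed 397 → total 641.
  Any other capacity-feasible assignment to {Site 1, Site 2} ships for at least 244.
Compare {Site 1, Site 3}: its best feasible assignment gives total 689.
Compare {Site 1, Site 2, Site 3}: its best feasible assignment gives total 847.
Every other set of open sites that can feasibly serve all demand totals ≥ 689 even under its best assignment. Minimum: 641.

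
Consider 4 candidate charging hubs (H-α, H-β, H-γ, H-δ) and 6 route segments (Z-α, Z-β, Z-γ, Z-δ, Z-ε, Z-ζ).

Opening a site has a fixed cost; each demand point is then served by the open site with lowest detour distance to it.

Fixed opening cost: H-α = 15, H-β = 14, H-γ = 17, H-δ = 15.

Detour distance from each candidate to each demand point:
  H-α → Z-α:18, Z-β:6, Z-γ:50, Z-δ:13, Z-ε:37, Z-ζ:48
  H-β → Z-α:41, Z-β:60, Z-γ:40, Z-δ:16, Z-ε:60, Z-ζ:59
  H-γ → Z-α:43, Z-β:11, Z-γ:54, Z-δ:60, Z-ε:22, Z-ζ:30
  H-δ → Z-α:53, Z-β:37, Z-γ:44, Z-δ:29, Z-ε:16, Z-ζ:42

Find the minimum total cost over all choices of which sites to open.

Open {H-α, H-δ}: assign each demand point to its cheapest open site.
  Z-α→H-α 18, Z-β→H-α 6, Z-γ→H-δ 44, Z-δ→H-α 13, Z-ε→H-δ 16, Z-ζ→H-δ 42
  detour distance 139, fixed 30 → total 169.
Compare {H-α, H-γ}: detour distance 139 + fixed 32 = 171.
Compare {H-α, H-γ, H-δ}: detour distance 127 + fixed 47 = 174.
Compare {H-α, H-β, H-γ}: detour distance 129 + fixed 46 = 175.
All other subsets cost ≥ 171. Minimum total cost: 169.

169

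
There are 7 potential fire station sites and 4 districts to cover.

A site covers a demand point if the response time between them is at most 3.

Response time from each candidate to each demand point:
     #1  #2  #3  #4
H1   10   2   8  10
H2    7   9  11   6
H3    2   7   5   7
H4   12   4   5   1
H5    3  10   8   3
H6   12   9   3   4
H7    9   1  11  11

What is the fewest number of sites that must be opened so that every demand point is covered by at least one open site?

Coverage sets (demand points within 3 of each site):
  H1: {#2}
  H2: {}
  H3: {#1}
  H4: {#4}
  H5: {#1, #4}
  H6: {#3}
  H7: {#2}
No 2 sites suffice: every size-2 union leaves at least one demand point uncovered.
But {H1, H5, H6} covers everything, so the minimum is 3.

3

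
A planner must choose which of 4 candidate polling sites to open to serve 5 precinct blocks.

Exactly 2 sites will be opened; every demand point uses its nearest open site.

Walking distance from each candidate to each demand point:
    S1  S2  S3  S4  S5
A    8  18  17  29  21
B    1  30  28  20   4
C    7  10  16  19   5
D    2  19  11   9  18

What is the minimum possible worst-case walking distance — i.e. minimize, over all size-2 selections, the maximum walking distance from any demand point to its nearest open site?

11

Open {C, D}.
  Farthest demand point is S3 at walking distance 11 (to D); all others are ≤ 11.
With {A, D} the worst case is 18.
With {A, C} the worst case is 19.
No size-2 selection achieves below 11.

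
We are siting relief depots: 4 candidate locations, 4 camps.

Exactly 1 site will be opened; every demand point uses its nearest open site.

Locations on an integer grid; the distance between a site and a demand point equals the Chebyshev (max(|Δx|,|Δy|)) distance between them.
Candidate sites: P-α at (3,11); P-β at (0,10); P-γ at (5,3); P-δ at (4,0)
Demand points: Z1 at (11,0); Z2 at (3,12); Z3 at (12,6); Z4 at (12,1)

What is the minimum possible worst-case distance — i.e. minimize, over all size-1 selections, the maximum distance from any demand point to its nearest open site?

9

Open {P-γ}.
  Farthest demand point is Z2 at distance 9 (to P-γ); all others are ≤ 9.
With {P-α} the worst case is 11.
With {P-β} the worst case is 12.
No size-1 selection achieves below 9.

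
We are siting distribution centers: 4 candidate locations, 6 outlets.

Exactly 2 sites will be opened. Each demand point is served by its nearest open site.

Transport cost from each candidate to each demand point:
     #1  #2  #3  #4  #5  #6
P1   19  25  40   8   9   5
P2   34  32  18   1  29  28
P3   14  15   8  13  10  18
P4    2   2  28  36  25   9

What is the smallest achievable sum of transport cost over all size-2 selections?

44

Open {P3, P4}.
  #1→P4 2, #2→P4 2, #3→P3 8, #4→P3 13, #5→P3 10, #6→P4 9  ⇒ total 44.
Compare {P1, P4}: total 54.
Compare {P2, P4}: total 57.
No size-2 selection does better; minimum is 44.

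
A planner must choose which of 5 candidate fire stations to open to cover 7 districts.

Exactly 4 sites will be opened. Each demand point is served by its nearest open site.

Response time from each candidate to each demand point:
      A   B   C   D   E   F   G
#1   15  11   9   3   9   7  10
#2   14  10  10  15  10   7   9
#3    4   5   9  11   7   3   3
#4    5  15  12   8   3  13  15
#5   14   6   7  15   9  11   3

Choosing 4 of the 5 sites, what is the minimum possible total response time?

Open {#1, #3, #4, #5}.
  A→#3 4, B→#3 5, C→#5 7, D→#1 3, E→#4 3, F→#3 3, G→#3 3  ⇒ total 28.
Compare {#1, #2, #3, #4}: total 30.
Compare {#1, #2, #3, #5}: total 32.
No size-4 selection does better; minimum is 28.

28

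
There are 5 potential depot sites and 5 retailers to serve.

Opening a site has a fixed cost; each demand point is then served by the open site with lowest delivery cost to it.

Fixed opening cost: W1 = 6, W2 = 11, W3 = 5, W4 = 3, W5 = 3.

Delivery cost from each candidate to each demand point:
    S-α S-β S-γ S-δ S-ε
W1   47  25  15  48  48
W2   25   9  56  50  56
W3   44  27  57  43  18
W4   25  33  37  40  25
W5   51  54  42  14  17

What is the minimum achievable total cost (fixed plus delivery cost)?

100

Open {W1, W2, W5}: assign each demand point to its cheapest open site.
  S-α→W2 25, S-β→W2 9, S-γ→W1 15, S-δ→W5 14, S-ε→W5 17
  delivery cost 80, fixed 20 → total 100.
Compare {W1, W2, W4, W5}: delivery cost 80 + fixed 23 = 103.
Compare {W1, W2, W3, W5}: delivery cost 80 + fixed 25 = 105.
Compare {W1, W4, W5}: delivery cost 96 + fixed 12 = 108.
All other subsets cost ≥ 103. Minimum total cost: 100.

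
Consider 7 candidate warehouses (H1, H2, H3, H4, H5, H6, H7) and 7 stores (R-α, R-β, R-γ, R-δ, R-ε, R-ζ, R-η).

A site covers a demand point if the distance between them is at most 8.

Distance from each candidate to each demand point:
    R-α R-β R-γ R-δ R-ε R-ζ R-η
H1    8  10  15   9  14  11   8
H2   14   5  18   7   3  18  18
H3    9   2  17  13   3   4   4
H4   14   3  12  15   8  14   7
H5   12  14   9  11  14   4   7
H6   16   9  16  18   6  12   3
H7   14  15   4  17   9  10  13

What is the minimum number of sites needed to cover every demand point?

4

Coverage sets (demand points within 8 of each site):
  H1: {R-α, R-η}
  H2: {R-β, R-δ, R-ε}
  H3: {R-β, R-ε, R-ζ, R-η}
  H4: {R-β, R-ε, R-η}
  H5: {R-ζ, R-η}
  H6: {R-ε, R-η}
  H7: {R-γ}
No 3 sites suffice: every size-3 union leaves at least one demand point uncovered.
But {H1, H2, H3, H7} covers everything, so the minimum is 4.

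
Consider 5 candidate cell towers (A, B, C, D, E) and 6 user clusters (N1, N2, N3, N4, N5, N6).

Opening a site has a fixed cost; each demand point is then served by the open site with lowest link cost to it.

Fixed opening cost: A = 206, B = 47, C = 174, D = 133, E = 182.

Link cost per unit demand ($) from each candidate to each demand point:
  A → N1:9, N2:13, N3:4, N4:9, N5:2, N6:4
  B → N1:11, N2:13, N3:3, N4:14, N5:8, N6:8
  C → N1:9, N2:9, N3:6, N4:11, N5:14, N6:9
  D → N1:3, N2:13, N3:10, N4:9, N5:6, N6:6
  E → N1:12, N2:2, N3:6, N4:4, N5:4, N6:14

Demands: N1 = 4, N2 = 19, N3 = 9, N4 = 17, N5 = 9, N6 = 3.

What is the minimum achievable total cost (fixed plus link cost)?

Open {B, E}: assign each demand point to its cheapest open site.
  N1→B 4×11=44, N2→E 19×2=38, N3→B 9×3=27, N4→E 17×4=68, N5→E 9×4=36, N6→B 3×8=24
  link cost 237, fixed 229 → total 466.
Compare {E}: link cost 286 + fixed 182 = 468.
Compare {D, E}: link cost 226 + fixed 315 = 541.
Compare {B, D, E}: link cost 199 + fixed 362 = 561.
All other subsets cost ≥ 468. Minimum total cost: 466.

466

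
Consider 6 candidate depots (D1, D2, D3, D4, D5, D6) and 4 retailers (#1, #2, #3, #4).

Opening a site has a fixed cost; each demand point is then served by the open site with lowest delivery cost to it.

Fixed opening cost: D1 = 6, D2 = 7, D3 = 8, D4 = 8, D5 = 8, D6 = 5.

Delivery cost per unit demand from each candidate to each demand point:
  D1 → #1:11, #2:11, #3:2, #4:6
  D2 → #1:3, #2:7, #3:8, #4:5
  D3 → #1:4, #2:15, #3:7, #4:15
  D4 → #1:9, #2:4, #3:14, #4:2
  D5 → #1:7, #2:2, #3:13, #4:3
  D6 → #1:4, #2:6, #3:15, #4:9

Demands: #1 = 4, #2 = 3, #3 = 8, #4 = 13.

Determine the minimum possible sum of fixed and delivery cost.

87

Open {D1, D2, D4}: assign each demand point to its cheapest open site.
  #1→D2 4×3=12, #2→D4 3×4=12, #3→D1 8×2=16, #4→D4 13×2=26
  delivery cost 66, fixed 21 → total 87.
Compare {D1, D4, D6}: delivery cost 70 + fixed 19 = 89.
Compare {D1, D2, D4, D5}: delivery cost 60 + fixed 29 = 89.
Compare {D1, D4, D5, D6}: delivery cost 64 + fixed 27 = 91.
All other subsets cost ≥ 89. Minimum total cost: 87.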